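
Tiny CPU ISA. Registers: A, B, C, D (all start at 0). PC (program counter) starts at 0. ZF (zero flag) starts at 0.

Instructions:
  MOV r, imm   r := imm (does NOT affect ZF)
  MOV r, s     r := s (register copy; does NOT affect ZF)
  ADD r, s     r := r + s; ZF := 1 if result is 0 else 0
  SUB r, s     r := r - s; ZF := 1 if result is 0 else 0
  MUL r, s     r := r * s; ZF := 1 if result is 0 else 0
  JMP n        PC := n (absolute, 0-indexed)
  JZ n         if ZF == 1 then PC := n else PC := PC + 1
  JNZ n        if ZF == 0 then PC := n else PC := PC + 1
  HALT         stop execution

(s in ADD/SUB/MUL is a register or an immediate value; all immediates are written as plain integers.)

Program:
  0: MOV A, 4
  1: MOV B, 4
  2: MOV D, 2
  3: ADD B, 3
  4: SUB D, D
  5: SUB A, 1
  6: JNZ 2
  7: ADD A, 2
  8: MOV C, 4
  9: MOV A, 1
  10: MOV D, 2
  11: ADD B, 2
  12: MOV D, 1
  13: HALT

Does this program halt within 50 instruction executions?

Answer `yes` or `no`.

Step 1: PC=0 exec 'MOV A, 4'. After: A=4 B=0 C=0 D=0 ZF=0 PC=1
Step 2: PC=1 exec 'MOV B, 4'. After: A=4 B=4 C=0 D=0 ZF=0 PC=2
Step 3: PC=2 exec 'MOV D, 2'. After: A=4 B=4 C=0 D=2 ZF=0 PC=3
Step 4: PC=3 exec 'ADD B, 3'. After: A=4 B=7 C=0 D=2 ZF=0 PC=4
Step 5: PC=4 exec 'SUB D, D'. After: A=4 B=7 C=0 D=0 ZF=1 PC=5
Step 6: PC=5 exec 'SUB A, 1'. After: A=3 B=7 C=0 D=0 ZF=0 PC=6
Step 7: PC=6 exec 'JNZ 2'. After: A=3 B=7 C=0 D=0 ZF=0 PC=2
Step 8: PC=2 exec 'MOV D, 2'. After: A=3 B=7 C=0 D=2 ZF=0 PC=3
Step 9: PC=3 exec 'ADD B, 3'. After: A=3 B=10 C=0 D=2 ZF=0 PC=4
Step 10: PC=4 exec 'SUB D, D'. After: A=3 B=10 C=0 D=0 ZF=1 PC=5
Step 11: PC=5 exec 'SUB A, 1'. After: A=2 B=10 C=0 D=0 ZF=0 PC=6
Step 12: PC=6 exec 'JNZ 2'. After: A=2 B=10 C=0 D=0 ZF=0 PC=2
Step 13: PC=2 exec 'MOV D, 2'. After: A=2 B=10 C=0 D=2 ZF=0 PC=3
Step 14: PC=3 exec 'ADD B, 3'. After: A=2 B=13 C=0 D=2 ZF=0 PC=4
Step 15: PC=4 exec 'SUB D, D'. After: A=2 B=13 C=0 D=0 ZF=1 PC=5
Step 16: PC=5 exec 'SUB A, 1'. After: A=1 B=13 C=0 D=0 ZF=0 PC=6
Step 17: PC=6 exec 'JNZ 2'. After: A=1 B=13 C=0 D=0 ZF=0 PC=2
Step 18: PC=2 exec 'MOV D, 2'. After: A=1 B=13 C=0 D=2 ZF=0 PC=3
Step 19: PC=3 exec 'ADD B, 3'. After: A=1 B=16 C=0 D=2 ZF=0 PC=4
Step 20: PC=4 exec 'SUB D, D'. After: A=1 B=16 C=0 D=0 ZF=1 PC=5
Step 21: PC=5 exec 'SUB A, 1'. After: A=0 B=16 C=0 D=0 ZF=1 PC=6
Step 22: PC=6 exec 'JNZ 2'. After: A=0 B=16 C=0 D=0 ZF=1 PC=7
Step 23: PC=7 exec 'ADD A, 2'. After: A=2 B=16 C=0 D=0 ZF=0 PC=8
Step 24: PC=8 exec 'MOV C, 4'. After: A=2 B=16 C=4 D=0 ZF=0 PC=9
Step 25: PC=9 exec 'MOV A, 1'. After: A=1 B=16 C=4 D=0 ZF=0 PC=10
Step 26: PC=10 exec 'MOV D, 2'. After: A=1 B=16 C=4 D=2 ZF=0 PC=11
Step 27: PC=11 exec 'ADD B, 2'. After: A=1 B=18 C=4 D=2 ZF=0 PC=12
Step 28: PC=12 exec 'MOV D, 1'. After: A=1 B=18 C=4 D=1 ZF=0 PC=13
Step 29: PC=13 exec 'HALT'. After: A=1 B=18 C=4 D=1 ZF=0 PC=13 HALTED

Answer: yes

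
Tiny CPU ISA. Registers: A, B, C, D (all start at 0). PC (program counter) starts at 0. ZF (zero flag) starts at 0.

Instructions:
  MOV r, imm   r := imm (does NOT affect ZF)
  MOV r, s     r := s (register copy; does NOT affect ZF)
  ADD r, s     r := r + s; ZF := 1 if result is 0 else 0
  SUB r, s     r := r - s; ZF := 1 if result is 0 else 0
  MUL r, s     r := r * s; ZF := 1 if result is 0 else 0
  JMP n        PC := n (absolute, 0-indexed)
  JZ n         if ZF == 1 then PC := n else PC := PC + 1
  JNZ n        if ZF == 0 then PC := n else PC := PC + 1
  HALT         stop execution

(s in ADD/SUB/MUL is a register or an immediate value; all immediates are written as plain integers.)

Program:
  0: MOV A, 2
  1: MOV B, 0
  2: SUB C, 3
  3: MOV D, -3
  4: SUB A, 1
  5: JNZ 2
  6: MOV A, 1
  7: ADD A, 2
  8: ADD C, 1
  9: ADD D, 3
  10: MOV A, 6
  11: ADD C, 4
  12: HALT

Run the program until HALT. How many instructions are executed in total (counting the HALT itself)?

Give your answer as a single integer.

Answer: 17

Derivation:
Step 1: PC=0 exec 'MOV A, 2'. After: A=2 B=0 C=0 D=0 ZF=0 PC=1
Step 2: PC=1 exec 'MOV B, 0'. After: A=2 B=0 C=0 D=0 ZF=0 PC=2
Step 3: PC=2 exec 'SUB C, 3'. After: A=2 B=0 C=-3 D=0 ZF=0 PC=3
Step 4: PC=3 exec 'MOV D, -3'. After: A=2 B=0 C=-3 D=-3 ZF=0 PC=4
Step 5: PC=4 exec 'SUB A, 1'. After: A=1 B=0 C=-3 D=-3 ZF=0 PC=5
Step 6: PC=5 exec 'JNZ 2'. After: A=1 B=0 C=-3 D=-3 ZF=0 PC=2
Step 7: PC=2 exec 'SUB C, 3'. After: A=1 B=0 C=-6 D=-3 ZF=0 PC=3
Step 8: PC=3 exec 'MOV D, -3'. After: A=1 B=0 C=-6 D=-3 ZF=0 PC=4
Step 9: PC=4 exec 'SUB A, 1'. After: A=0 B=0 C=-6 D=-3 ZF=1 PC=5
Step 10: PC=5 exec 'JNZ 2'. After: A=0 B=0 C=-6 D=-3 ZF=1 PC=6
Step 11: PC=6 exec 'MOV A, 1'. After: A=1 B=0 C=-6 D=-3 ZF=1 PC=7
Step 12: PC=7 exec 'ADD A, 2'. After: A=3 B=0 C=-6 D=-3 ZF=0 PC=8
Step 13: PC=8 exec 'ADD C, 1'. After: A=3 B=0 C=-5 D=-3 ZF=0 PC=9
Step 14: PC=9 exec 'ADD D, 3'. After: A=3 B=0 C=-5 D=0 ZF=1 PC=10
Step 15: PC=10 exec 'MOV A, 6'. After: A=6 B=0 C=-5 D=0 ZF=1 PC=11
Step 16: PC=11 exec 'ADD C, 4'. After: A=6 B=0 C=-1 D=0 ZF=0 PC=12
Step 17: PC=12 exec 'HALT'. After: A=6 B=0 C=-1 D=0 ZF=0 PC=12 HALTED
Total instructions executed: 17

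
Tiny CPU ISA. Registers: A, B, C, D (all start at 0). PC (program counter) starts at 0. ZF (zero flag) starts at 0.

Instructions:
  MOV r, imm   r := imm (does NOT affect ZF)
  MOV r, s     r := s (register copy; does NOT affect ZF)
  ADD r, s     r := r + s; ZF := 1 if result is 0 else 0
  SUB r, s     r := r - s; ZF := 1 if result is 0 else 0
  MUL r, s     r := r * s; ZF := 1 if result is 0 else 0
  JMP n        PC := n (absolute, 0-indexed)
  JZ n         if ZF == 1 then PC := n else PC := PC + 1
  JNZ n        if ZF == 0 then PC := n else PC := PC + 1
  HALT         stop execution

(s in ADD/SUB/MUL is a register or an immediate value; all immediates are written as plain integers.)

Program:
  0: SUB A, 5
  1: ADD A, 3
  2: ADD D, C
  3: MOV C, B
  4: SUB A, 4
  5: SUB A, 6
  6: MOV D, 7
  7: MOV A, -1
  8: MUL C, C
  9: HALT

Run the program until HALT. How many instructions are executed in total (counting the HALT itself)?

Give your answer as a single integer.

Step 1: PC=0 exec 'SUB A, 5'. After: A=-5 B=0 C=0 D=0 ZF=0 PC=1
Step 2: PC=1 exec 'ADD A, 3'. After: A=-2 B=0 C=0 D=0 ZF=0 PC=2
Step 3: PC=2 exec 'ADD D, C'. After: A=-2 B=0 C=0 D=0 ZF=1 PC=3
Step 4: PC=3 exec 'MOV C, B'. After: A=-2 B=0 C=0 D=0 ZF=1 PC=4
Step 5: PC=4 exec 'SUB A, 4'. After: A=-6 B=0 C=0 D=0 ZF=0 PC=5
Step 6: PC=5 exec 'SUB A, 6'. After: A=-12 B=0 C=0 D=0 ZF=0 PC=6
Step 7: PC=6 exec 'MOV D, 7'. After: A=-12 B=0 C=0 D=7 ZF=0 PC=7
Step 8: PC=7 exec 'MOV A, -1'. After: A=-1 B=0 C=0 D=7 ZF=0 PC=8
Step 9: PC=8 exec 'MUL C, C'. After: A=-1 B=0 C=0 D=7 ZF=1 PC=9
Step 10: PC=9 exec 'HALT'. After: A=-1 B=0 C=0 D=7 ZF=1 PC=9 HALTED
Total instructions executed: 10

Answer: 10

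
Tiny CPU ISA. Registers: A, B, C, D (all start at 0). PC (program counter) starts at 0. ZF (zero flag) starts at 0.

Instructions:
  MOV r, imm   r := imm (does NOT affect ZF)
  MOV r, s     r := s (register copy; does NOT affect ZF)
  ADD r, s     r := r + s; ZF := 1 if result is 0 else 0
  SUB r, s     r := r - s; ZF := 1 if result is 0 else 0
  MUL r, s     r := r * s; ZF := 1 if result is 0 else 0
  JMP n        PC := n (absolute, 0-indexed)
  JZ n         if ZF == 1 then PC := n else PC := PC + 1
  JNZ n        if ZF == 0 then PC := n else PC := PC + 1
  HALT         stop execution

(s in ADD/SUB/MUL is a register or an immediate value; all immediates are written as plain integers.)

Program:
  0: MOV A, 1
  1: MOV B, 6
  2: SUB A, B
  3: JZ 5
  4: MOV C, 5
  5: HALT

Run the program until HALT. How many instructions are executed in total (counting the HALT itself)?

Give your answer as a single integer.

Step 1: PC=0 exec 'MOV A, 1'. After: A=1 B=0 C=0 D=0 ZF=0 PC=1
Step 2: PC=1 exec 'MOV B, 6'. After: A=1 B=6 C=0 D=0 ZF=0 PC=2
Step 3: PC=2 exec 'SUB A, B'. After: A=-5 B=6 C=0 D=0 ZF=0 PC=3
Step 4: PC=3 exec 'JZ 5'. After: A=-5 B=6 C=0 D=0 ZF=0 PC=4
Step 5: PC=4 exec 'MOV C, 5'. After: A=-5 B=6 C=5 D=0 ZF=0 PC=5
Step 6: PC=5 exec 'HALT'. After: A=-5 B=6 C=5 D=0 ZF=0 PC=5 HALTED
Total instructions executed: 6

Answer: 6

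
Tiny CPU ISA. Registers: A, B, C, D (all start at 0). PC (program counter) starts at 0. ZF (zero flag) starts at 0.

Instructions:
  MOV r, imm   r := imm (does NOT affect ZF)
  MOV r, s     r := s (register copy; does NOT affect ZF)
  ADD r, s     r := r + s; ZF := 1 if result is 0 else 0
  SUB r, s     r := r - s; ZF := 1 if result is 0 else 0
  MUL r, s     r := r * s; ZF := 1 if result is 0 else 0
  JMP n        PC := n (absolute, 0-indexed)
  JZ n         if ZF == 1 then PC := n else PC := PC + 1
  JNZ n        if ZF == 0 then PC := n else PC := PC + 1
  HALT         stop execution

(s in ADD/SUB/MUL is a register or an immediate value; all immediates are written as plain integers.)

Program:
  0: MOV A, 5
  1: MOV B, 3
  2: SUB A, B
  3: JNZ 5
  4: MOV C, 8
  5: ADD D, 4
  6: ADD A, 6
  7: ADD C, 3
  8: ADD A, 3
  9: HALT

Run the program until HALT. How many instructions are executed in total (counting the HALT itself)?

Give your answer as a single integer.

Step 1: PC=0 exec 'MOV A, 5'. After: A=5 B=0 C=0 D=0 ZF=0 PC=1
Step 2: PC=1 exec 'MOV B, 3'. After: A=5 B=3 C=0 D=0 ZF=0 PC=2
Step 3: PC=2 exec 'SUB A, B'. After: A=2 B=3 C=0 D=0 ZF=0 PC=3
Step 4: PC=3 exec 'JNZ 5'. After: A=2 B=3 C=0 D=0 ZF=0 PC=5
Step 5: PC=5 exec 'ADD D, 4'. After: A=2 B=3 C=0 D=4 ZF=0 PC=6
Step 6: PC=6 exec 'ADD A, 6'. After: A=8 B=3 C=0 D=4 ZF=0 PC=7
Step 7: PC=7 exec 'ADD C, 3'. After: A=8 B=3 C=3 D=4 ZF=0 PC=8
Step 8: PC=8 exec 'ADD A, 3'. After: A=11 B=3 C=3 D=4 ZF=0 PC=9
Step 9: PC=9 exec 'HALT'. After: A=11 B=3 C=3 D=4 ZF=0 PC=9 HALTED
Total instructions executed: 9

Answer: 9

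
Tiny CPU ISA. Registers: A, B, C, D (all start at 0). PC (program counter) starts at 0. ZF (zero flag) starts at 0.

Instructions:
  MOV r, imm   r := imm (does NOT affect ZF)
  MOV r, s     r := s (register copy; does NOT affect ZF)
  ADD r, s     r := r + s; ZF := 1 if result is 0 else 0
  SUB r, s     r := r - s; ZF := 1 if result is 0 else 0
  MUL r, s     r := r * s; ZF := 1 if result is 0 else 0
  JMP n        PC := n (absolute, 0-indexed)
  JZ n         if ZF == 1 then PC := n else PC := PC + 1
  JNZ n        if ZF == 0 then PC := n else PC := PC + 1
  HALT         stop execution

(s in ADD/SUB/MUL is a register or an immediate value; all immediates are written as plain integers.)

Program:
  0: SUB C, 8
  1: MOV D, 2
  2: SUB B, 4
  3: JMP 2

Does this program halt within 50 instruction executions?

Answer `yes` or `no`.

Answer: no

Derivation:
Step 1: PC=0 exec 'SUB C, 8'. After: A=0 B=0 C=-8 D=0 ZF=0 PC=1
Step 2: PC=1 exec 'MOV D, 2'. After: A=0 B=0 C=-8 D=2 ZF=0 PC=2
Step 3: PC=2 exec 'SUB B, 4'. After: A=0 B=-4 C=-8 D=2 ZF=0 PC=3
Step 4: PC=3 exec 'JMP 2'. After: A=0 B=-4 C=-8 D=2 ZF=0 PC=2
Step 5: PC=2 exec 'SUB B, 4'. After: A=0 B=-8 C=-8 D=2 ZF=0 PC=3
Step 6: PC=3 exec 'JMP 2'. After: A=0 B=-8 C=-8 D=2 ZF=0 PC=2
Step 7: PC=2 exec 'SUB B, 4'. After: A=0 B=-12 C=-8 D=2 ZF=0 PC=3
Step 8: PC=3 exec 'JMP 2'. After: A=0 B=-12 C=-8 D=2 ZF=0 PC=2
Step 9: PC=2 exec 'SUB B, 4'. After: A=0 B=-16 C=-8 D=2 ZF=0 PC=3
Step 10: PC=3 exec 'JMP 2'. After: A=0 B=-16 C=-8 D=2 ZF=0 PC=2
Step 11: PC=2 exec 'SUB B, 4'. After: A=0 B=-20 C=-8 D=2 ZF=0 PC=3
Step 12: PC=3 exec 'JMP 2'. After: A=0 B=-20 C=-8 D=2 ZF=0 PC=2
Step 13: PC=2 exec 'SUB B, 4'. After: A=0 B=-24 C=-8 D=2 ZF=0 PC=3
Step 14: PC=3 exec 'JMP 2'. After: A=0 B=-24 C=-8 D=2 ZF=0 PC=2
Step 15: PC=2 exec 'SUB B, 4'. After: A=0 B=-28 C=-8 D=2 ZF=0 PC=3
After 50 steps: not halted. PC revisits the same instructions with no path to HALT; will never halt.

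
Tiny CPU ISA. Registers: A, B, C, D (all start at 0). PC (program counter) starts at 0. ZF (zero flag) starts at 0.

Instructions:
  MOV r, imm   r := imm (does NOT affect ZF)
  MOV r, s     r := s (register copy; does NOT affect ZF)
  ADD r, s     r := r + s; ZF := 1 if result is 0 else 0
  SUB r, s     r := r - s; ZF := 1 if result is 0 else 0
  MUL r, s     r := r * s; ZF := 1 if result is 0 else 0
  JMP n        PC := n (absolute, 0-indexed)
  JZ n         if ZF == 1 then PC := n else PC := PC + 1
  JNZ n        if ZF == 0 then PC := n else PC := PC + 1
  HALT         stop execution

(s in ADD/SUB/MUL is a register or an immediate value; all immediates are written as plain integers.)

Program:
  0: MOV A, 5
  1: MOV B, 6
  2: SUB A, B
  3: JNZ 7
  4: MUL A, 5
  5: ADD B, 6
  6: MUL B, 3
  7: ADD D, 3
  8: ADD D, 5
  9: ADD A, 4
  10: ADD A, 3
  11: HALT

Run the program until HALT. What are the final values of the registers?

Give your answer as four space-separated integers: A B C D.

Step 1: PC=0 exec 'MOV A, 5'. After: A=5 B=0 C=0 D=0 ZF=0 PC=1
Step 2: PC=1 exec 'MOV B, 6'. After: A=5 B=6 C=0 D=0 ZF=0 PC=2
Step 3: PC=2 exec 'SUB A, B'. After: A=-1 B=6 C=0 D=0 ZF=0 PC=3
Step 4: PC=3 exec 'JNZ 7'. After: A=-1 B=6 C=0 D=0 ZF=0 PC=7
Step 5: PC=7 exec 'ADD D, 3'. After: A=-1 B=6 C=0 D=3 ZF=0 PC=8
Step 6: PC=8 exec 'ADD D, 5'. After: A=-1 B=6 C=0 D=8 ZF=0 PC=9
Step 7: PC=9 exec 'ADD A, 4'. After: A=3 B=6 C=0 D=8 ZF=0 PC=10
Step 8: PC=10 exec 'ADD A, 3'. After: A=6 B=6 C=0 D=8 ZF=0 PC=11
Step 9: PC=11 exec 'HALT'. After: A=6 B=6 C=0 D=8 ZF=0 PC=11 HALTED

Answer: 6 6 0 8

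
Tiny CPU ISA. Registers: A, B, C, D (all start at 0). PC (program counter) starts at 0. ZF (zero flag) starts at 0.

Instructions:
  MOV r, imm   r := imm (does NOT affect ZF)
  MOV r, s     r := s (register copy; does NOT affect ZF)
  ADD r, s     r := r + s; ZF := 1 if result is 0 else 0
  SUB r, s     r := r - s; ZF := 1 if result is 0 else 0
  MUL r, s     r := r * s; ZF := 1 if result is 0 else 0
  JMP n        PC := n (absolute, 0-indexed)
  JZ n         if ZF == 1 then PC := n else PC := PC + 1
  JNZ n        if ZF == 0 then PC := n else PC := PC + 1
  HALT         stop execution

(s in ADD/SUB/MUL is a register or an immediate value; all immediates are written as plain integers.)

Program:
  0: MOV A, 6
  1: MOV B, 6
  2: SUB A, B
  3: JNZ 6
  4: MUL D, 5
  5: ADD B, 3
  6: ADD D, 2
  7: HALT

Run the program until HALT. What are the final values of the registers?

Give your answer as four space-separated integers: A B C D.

Answer: 0 9 0 2

Derivation:
Step 1: PC=0 exec 'MOV A, 6'. After: A=6 B=0 C=0 D=0 ZF=0 PC=1
Step 2: PC=1 exec 'MOV B, 6'. After: A=6 B=6 C=0 D=0 ZF=0 PC=2
Step 3: PC=2 exec 'SUB A, B'. After: A=0 B=6 C=0 D=0 ZF=1 PC=3
Step 4: PC=3 exec 'JNZ 6'. After: A=0 B=6 C=0 D=0 ZF=1 PC=4
Step 5: PC=4 exec 'MUL D, 5'. After: A=0 B=6 C=0 D=0 ZF=1 PC=5
Step 6: PC=5 exec 'ADD B, 3'. After: A=0 B=9 C=0 D=0 ZF=0 PC=6
Step 7: PC=6 exec 'ADD D, 2'. After: A=0 B=9 C=0 D=2 ZF=0 PC=7
Step 8: PC=7 exec 'HALT'. After: A=0 B=9 C=0 D=2 ZF=0 PC=7 HALTED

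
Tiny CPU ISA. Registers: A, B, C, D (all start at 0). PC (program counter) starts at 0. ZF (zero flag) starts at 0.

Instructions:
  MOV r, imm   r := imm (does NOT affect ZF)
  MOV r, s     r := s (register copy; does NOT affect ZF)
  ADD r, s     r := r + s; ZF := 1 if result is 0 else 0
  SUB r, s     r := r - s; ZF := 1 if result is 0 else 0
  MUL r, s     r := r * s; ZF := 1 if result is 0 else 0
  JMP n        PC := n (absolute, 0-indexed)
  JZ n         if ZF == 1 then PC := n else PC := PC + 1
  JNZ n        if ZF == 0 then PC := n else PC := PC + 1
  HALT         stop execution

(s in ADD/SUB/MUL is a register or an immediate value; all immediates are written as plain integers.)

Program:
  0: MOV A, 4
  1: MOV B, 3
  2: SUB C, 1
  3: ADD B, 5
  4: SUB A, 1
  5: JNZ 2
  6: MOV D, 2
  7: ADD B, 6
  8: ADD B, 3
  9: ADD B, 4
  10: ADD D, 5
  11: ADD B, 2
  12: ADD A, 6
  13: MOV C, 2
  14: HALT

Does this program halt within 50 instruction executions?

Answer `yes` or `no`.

Answer: yes

Derivation:
Step 1: PC=0 exec 'MOV A, 4'. After: A=4 B=0 C=0 D=0 ZF=0 PC=1
Step 2: PC=1 exec 'MOV B, 3'. After: A=4 B=3 C=0 D=0 ZF=0 PC=2
Step 3: PC=2 exec 'SUB C, 1'. After: A=4 B=3 C=-1 D=0 ZF=0 PC=3
Step 4: PC=3 exec 'ADD B, 5'. After: A=4 B=8 C=-1 D=0 ZF=0 PC=4
Step 5: PC=4 exec 'SUB A, 1'. After: A=3 B=8 C=-1 D=0 ZF=0 PC=5
Step 6: PC=5 exec 'JNZ 2'. After: A=3 B=8 C=-1 D=0 ZF=0 PC=2
Step 7: PC=2 exec 'SUB C, 1'. After: A=3 B=8 C=-2 D=0 ZF=0 PC=3
Step 8: PC=3 exec 'ADD B, 5'. After: A=3 B=13 C=-2 D=0 ZF=0 PC=4
Step 9: PC=4 exec 'SUB A, 1'. After: A=2 B=13 C=-2 D=0 ZF=0 PC=5
Step 10: PC=5 exec 'JNZ 2'. After: A=2 B=13 C=-2 D=0 ZF=0 PC=2
Step 11: PC=2 exec 'SUB C, 1'. After: A=2 B=13 C=-3 D=0 ZF=0 PC=3
Step 12: PC=3 exec 'ADD B, 5'. After: A=2 B=18 C=-3 D=0 ZF=0 PC=4
Step 13: PC=4 exec 'SUB A, 1'. After: A=1 B=18 C=-3 D=0 ZF=0 PC=5
Step 14: PC=5 exec 'JNZ 2'. After: A=1 B=18 C=-3 D=0 ZF=0 PC=2
Step 15: PC=2 exec 'SUB C, 1'. After: A=1 B=18 C=-4 D=0 ZF=0 PC=3
Step 16: PC=3 exec 'ADD B, 5'. After: A=1 B=23 C=-4 D=0 ZF=0 PC=4
Step 17: PC=4 exec 'SUB A, 1'. After: A=0 B=23 C=-4 D=0 ZF=1 PC=5
Step 18: PC=5 exec 'JNZ 2'. After: A=0 B=23 C=-4 D=0 ZF=1 PC=6
Step 19: PC=6 exec 'MOV D, 2'. After: A=0 B=23 C=-4 D=2 ZF=1 PC=7
Step 20: PC=7 exec 'ADD B, 6'. After: A=0 B=29 C=-4 D=2 ZF=0 PC=8
Step 21: PC=8 exec 'ADD B, 3'. After: A=0 B=32 C=-4 D=2 ZF=0 PC=9
Step 22: PC=9 exec 'ADD B, 4'. After: A=0 B=36 C=-4 D=2 ZF=0 PC=10
Step 23: PC=10 exec 'ADD D, 5'. After: A=0 B=36 C=-4 D=7 ZF=0 PC=11
Step 24: PC=11 exec 'ADD B, 2'. After: A=0 B=38 C=-4 D=7 ZF=0 PC=12
Step 25: PC=12 exec 'ADD A, 6'. After: A=6 B=38 C=-4 D=7 ZF=0 PC=13
Step 26: PC=13 exec 'MOV C, 2'. After: A=6 B=38 C=2 D=7 ZF=0 PC=14
Step 27: PC=14 exec 'HALT'. After: A=6 B=38 C=2 D=7 ZF=0 PC=14 HALTED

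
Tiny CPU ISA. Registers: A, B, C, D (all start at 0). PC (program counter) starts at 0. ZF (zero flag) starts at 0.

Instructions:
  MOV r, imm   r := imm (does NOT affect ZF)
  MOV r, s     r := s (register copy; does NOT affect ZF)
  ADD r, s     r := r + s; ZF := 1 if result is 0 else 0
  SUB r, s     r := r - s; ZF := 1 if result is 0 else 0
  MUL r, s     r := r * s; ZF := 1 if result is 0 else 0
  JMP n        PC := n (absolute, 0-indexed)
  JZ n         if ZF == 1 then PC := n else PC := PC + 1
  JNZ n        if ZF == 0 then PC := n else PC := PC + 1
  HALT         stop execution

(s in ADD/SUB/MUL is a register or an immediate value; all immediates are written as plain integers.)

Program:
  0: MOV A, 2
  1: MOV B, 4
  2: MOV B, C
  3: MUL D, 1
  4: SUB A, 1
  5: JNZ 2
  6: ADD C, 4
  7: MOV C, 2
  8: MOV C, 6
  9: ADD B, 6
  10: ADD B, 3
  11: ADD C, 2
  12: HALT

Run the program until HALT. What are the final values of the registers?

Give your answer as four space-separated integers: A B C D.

Answer: 0 9 8 0

Derivation:
Step 1: PC=0 exec 'MOV A, 2'. After: A=2 B=0 C=0 D=0 ZF=0 PC=1
Step 2: PC=1 exec 'MOV B, 4'. After: A=2 B=4 C=0 D=0 ZF=0 PC=2
Step 3: PC=2 exec 'MOV B, C'. After: A=2 B=0 C=0 D=0 ZF=0 PC=3
Step 4: PC=3 exec 'MUL D, 1'. After: A=2 B=0 C=0 D=0 ZF=1 PC=4
Step 5: PC=4 exec 'SUB A, 1'. After: A=1 B=0 C=0 D=0 ZF=0 PC=5
Step 6: PC=5 exec 'JNZ 2'. After: A=1 B=0 C=0 D=0 ZF=0 PC=2
Step 7: PC=2 exec 'MOV B, C'. After: A=1 B=0 C=0 D=0 ZF=0 PC=3
Step 8: PC=3 exec 'MUL D, 1'. After: A=1 B=0 C=0 D=0 ZF=1 PC=4
Step 9: PC=4 exec 'SUB A, 1'. After: A=0 B=0 C=0 D=0 ZF=1 PC=5
Step 10: PC=5 exec 'JNZ 2'. After: A=0 B=0 C=0 D=0 ZF=1 PC=6
Step 11: PC=6 exec 'ADD C, 4'. After: A=0 B=0 C=4 D=0 ZF=0 PC=7
Step 12: PC=7 exec 'MOV C, 2'. After: A=0 B=0 C=2 D=0 ZF=0 PC=8
Step 13: PC=8 exec 'MOV C, 6'. After: A=0 B=0 C=6 D=0 ZF=0 PC=9
Step 14: PC=9 exec 'ADD B, 6'. After: A=0 B=6 C=6 D=0 ZF=0 PC=10
Step 15: PC=10 exec 'ADD B, 3'. After: A=0 B=9 C=6 D=0 ZF=0 PC=11
Step 16: PC=11 exec 'ADD C, 2'. After: A=0 B=9 C=8 D=0 ZF=0 PC=12
Step 17: PC=12 exec 'HALT'. After: A=0 B=9 C=8 D=0 ZF=0 PC=12 HALTED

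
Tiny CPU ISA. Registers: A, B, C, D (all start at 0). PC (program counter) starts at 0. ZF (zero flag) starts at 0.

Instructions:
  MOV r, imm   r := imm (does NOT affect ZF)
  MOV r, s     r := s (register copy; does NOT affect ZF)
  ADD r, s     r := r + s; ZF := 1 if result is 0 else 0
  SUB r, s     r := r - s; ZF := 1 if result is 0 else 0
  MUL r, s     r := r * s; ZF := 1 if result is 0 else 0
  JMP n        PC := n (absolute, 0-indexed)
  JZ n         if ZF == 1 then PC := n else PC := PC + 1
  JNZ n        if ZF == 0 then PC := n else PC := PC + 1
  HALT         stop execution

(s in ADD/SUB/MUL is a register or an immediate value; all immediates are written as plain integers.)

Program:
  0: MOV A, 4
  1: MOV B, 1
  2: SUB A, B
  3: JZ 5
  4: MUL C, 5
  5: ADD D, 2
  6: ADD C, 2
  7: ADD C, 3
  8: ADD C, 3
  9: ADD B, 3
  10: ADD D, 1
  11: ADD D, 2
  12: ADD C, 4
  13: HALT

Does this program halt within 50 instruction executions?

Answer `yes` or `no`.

Answer: yes

Derivation:
Step 1: PC=0 exec 'MOV A, 4'. After: A=4 B=0 C=0 D=0 ZF=0 PC=1
Step 2: PC=1 exec 'MOV B, 1'. After: A=4 B=1 C=0 D=0 ZF=0 PC=2
Step 3: PC=2 exec 'SUB A, B'. After: A=3 B=1 C=0 D=0 ZF=0 PC=3
Step 4: PC=3 exec 'JZ 5'. After: A=3 B=1 C=0 D=0 ZF=0 PC=4
Step 5: PC=4 exec 'MUL C, 5'. After: A=3 B=1 C=0 D=0 ZF=1 PC=5
Step 6: PC=5 exec 'ADD D, 2'. After: A=3 B=1 C=0 D=2 ZF=0 PC=6
Step 7: PC=6 exec 'ADD C, 2'. After: A=3 B=1 C=2 D=2 ZF=0 PC=7
Step 8: PC=7 exec 'ADD C, 3'. After: A=3 B=1 C=5 D=2 ZF=0 PC=8
Step 9: PC=8 exec 'ADD C, 3'. After: A=3 B=1 C=8 D=2 ZF=0 PC=9
Step 10: PC=9 exec 'ADD B, 3'. After: A=3 B=4 C=8 D=2 ZF=0 PC=10
Step 11: PC=10 exec 'ADD D, 1'. After: A=3 B=4 C=8 D=3 ZF=0 PC=11
Step 12: PC=11 exec 'ADD D, 2'. After: A=3 B=4 C=8 D=5 ZF=0 PC=12
Step 13: PC=12 exec 'ADD C, 4'. After: A=3 B=4 C=12 D=5 ZF=0 PC=13
Step 14: PC=13 exec 'HALT'. After: A=3 B=4 C=12 D=5 ZF=0 PC=13 HALTED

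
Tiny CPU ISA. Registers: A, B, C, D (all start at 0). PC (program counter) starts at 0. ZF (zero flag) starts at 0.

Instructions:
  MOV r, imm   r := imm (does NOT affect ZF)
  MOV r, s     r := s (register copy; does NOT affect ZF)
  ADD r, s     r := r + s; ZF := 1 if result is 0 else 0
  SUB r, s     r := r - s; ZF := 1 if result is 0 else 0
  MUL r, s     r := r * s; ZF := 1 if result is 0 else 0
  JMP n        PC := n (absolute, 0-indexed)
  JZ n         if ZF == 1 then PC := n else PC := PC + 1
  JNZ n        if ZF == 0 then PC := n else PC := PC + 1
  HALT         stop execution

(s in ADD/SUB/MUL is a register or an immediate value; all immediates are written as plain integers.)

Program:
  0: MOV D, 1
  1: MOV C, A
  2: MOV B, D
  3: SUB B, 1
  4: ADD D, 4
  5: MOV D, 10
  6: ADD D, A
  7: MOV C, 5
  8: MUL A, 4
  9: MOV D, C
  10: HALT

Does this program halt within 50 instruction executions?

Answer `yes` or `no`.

Step 1: PC=0 exec 'MOV D, 1'. After: A=0 B=0 C=0 D=1 ZF=0 PC=1
Step 2: PC=1 exec 'MOV C, A'. After: A=0 B=0 C=0 D=1 ZF=0 PC=2
Step 3: PC=2 exec 'MOV B, D'. After: A=0 B=1 C=0 D=1 ZF=0 PC=3
Step 4: PC=3 exec 'SUB B, 1'. After: A=0 B=0 C=0 D=1 ZF=1 PC=4
Step 5: PC=4 exec 'ADD D, 4'. After: A=0 B=0 C=0 D=5 ZF=0 PC=5
Step 6: PC=5 exec 'MOV D, 10'. After: A=0 B=0 C=0 D=10 ZF=0 PC=6
Step 7: PC=6 exec 'ADD D, A'. After: A=0 B=0 C=0 D=10 ZF=0 PC=7
Step 8: PC=7 exec 'MOV C, 5'. After: A=0 B=0 C=5 D=10 ZF=0 PC=8
Step 9: PC=8 exec 'MUL A, 4'. After: A=0 B=0 C=5 D=10 ZF=1 PC=9
Step 10: PC=9 exec 'MOV D, C'. After: A=0 B=0 C=5 D=5 ZF=1 PC=10
Step 11: PC=10 exec 'HALT'. After: A=0 B=0 C=5 D=5 ZF=1 PC=10 HALTED

Answer: yes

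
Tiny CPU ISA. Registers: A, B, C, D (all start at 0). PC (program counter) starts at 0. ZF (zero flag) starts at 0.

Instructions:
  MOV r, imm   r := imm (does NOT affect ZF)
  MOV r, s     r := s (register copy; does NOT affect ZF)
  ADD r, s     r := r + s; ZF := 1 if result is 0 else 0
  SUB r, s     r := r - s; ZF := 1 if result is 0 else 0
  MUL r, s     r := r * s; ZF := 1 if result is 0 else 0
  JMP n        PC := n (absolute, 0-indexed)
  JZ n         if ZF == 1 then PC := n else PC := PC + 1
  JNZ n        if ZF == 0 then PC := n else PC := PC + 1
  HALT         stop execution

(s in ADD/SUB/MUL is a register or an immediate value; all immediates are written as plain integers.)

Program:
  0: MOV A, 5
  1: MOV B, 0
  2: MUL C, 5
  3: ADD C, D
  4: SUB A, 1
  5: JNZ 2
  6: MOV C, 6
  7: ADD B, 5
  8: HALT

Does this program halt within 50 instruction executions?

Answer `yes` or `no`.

Answer: yes

Derivation:
Step 1: PC=0 exec 'MOV A, 5'. After: A=5 B=0 C=0 D=0 ZF=0 PC=1
Step 2: PC=1 exec 'MOV B, 0'. After: A=5 B=0 C=0 D=0 ZF=0 PC=2
Step 3: PC=2 exec 'MUL C, 5'. After: A=5 B=0 C=0 D=0 ZF=1 PC=3
Step 4: PC=3 exec 'ADD C, D'. After: A=5 B=0 C=0 D=0 ZF=1 PC=4
Step 5: PC=4 exec 'SUB A, 1'. After: A=4 B=0 C=0 D=0 ZF=0 PC=5
Step 6: PC=5 exec 'JNZ 2'. After: A=4 B=0 C=0 D=0 ZF=0 PC=2
Step 7: PC=2 exec 'MUL C, 5'. After: A=4 B=0 C=0 D=0 ZF=1 PC=3
Step 8: PC=3 exec 'ADD C, D'. After: A=4 B=0 C=0 D=0 ZF=1 PC=4
Step 9: PC=4 exec 'SUB A, 1'. After: A=3 B=0 C=0 D=0 ZF=0 PC=5
Step 10: PC=5 exec 'JNZ 2'. After: A=3 B=0 C=0 D=0 ZF=0 PC=2
Step 11: PC=2 exec 'MUL C, 5'. After: A=3 B=0 C=0 D=0 ZF=1 PC=3
Step 12: PC=3 exec 'ADD C, D'. After: A=3 B=0 C=0 D=0 ZF=1 PC=4
Step 13: PC=4 exec 'SUB A, 1'. After: A=2 B=0 C=0 D=0 ZF=0 PC=5
Step 14: PC=5 exec 'JNZ 2'. After: A=2 B=0 C=0 D=0 ZF=0 PC=2
Step 15: PC=2 exec 'MUL C, 5'. After: A=2 B=0 C=0 D=0 ZF=1 PC=3
Step 16: PC=3 exec 'ADD C, D'. After: A=2 B=0 C=0 D=0 ZF=1 PC=4
Step 17: PC=4 exec 'SUB A, 1'. After: A=1 B=0 C=0 D=0 ZF=0 PC=5
Step 18: PC=5 exec 'JNZ 2'. After: A=1 B=0 C=0 D=0 ZF=0 PC=2
Step 19: PC=2 exec 'MUL C, 5'. After: A=1 B=0 C=0 D=0 ZF=1 PC=3
Step 20: PC=3 exec 'ADD C, D'. After: A=1 B=0 C=0 D=0 ZF=1 PC=4
Step 21: PC=4 exec 'SUB A, 1'. After: A=0 B=0 C=0 D=0 ZF=1 PC=5
Step 22: PC=5 exec 'JNZ 2'. After: A=0 B=0 C=0 D=0 ZF=1 PC=6
Step 23: PC=6 exec 'MOV C, 6'. After: A=0 B=0 C=6 D=0 ZF=1 PC=7
Step 24: PC=7 exec 'ADD B, 5'. After: A=0 B=5 C=6 D=0 ZF=0 PC=8
Step 25: PC=8 exec 'HALT'. After: A=0 B=5 C=6 D=0 ZF=0 PC=8 HALTED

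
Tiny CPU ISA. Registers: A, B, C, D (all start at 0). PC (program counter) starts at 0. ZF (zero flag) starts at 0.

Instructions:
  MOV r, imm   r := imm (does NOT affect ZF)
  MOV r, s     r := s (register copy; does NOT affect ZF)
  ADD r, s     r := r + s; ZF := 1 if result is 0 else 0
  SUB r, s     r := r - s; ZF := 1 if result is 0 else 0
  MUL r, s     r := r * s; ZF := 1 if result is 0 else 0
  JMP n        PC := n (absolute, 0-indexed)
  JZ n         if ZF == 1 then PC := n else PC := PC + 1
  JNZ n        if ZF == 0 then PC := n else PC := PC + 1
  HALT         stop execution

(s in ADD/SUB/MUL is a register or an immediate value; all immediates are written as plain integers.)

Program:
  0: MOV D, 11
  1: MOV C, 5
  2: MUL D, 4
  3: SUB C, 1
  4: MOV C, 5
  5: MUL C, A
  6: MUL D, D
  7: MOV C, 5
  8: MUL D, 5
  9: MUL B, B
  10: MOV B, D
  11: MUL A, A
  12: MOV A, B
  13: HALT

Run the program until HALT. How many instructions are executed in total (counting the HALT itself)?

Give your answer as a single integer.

Answer: 14

Derivation:
Step 1: PC=0 exec 'MOV D, 11'. After: A=0 B=0 C=0 D=11 ZF=0 PC=1
Step 2: PC=1 exec 'MOV C, 5'. After: A=0 B=0 C=5 D=11 ZF=0 PC=2
Step 3: PC=2 exec 'MUL D, 4'. After: A=0 B=0 C=5 D=44 ZF=0 PC=3
Step 4: PC=3 exec 'SUB C, 1'. After: A=0 B=0 C=4 D=44 ZF=0 PC=4
Step 5: PC=4 exec 'MOV C, 5'. After: A=0 B=0 C=5 D=44 ZF=0 PC=5
Step 6: PC=5 exec 'MUL C, A'. After: A=0 B=0 C=0 D=44 ZF=1 PC=6
Step 7: PC=6 exec 'MUL D, D'. After: A=0 B=0 C=0 D=1936 ZF=0 PC=7
Step 8: PC=7 exec 'MOV C, 5'. After: A=0 B=0 C=5 D=1936 ZF=0 PC=8
Step 9: PC=8 exec 'MUL D, 5'. After: A=0 B=0 C=5 D=9680 ZF=0 PC=9
Step 10: PC=9 exec 'MUL B, B'. After: A=0 B=0 C=5 D=9680 ZF=1 PC=10
Step 11: PC=10 exec 'MOV B, D'. After: A=0 B=9680 C=5 D=9680 ZF=1 PC=11
Step 12: PC=11 exec 'MUL A, A'. After: A=0 B=9680 C=5 D=9680 ZF=1 PC=12
Step 13: PC=12 exec 'MOV A, B'. After: A=9680 B=9680 C=5 D=9680 ZF=1 PC=13
Step 14: PC=13 exec 'HALT'. After: A=9680 B=9680 C=5 D=9680 ZF=1 PC=13 HALTED
Total instructions executed: 14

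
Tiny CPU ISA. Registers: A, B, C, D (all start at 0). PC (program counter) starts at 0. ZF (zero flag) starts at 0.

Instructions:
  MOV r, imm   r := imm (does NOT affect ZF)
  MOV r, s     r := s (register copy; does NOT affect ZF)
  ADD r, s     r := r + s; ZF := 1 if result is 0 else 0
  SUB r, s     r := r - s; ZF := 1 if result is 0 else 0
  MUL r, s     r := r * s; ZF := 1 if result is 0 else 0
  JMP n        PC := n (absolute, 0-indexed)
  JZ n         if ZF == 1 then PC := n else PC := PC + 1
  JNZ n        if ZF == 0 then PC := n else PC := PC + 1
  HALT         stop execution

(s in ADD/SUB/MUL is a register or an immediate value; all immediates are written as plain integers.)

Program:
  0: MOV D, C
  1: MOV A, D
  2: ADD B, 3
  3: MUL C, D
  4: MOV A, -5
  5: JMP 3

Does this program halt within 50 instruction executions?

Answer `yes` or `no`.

Step 1: PC=0 exec 'MOV D, C'. After: A=0 B=0 C=0 D=0 ZF=0 PC=1
Step 2: PC=1 exec 'MOV A, D'. After: A=0 B=0 C=0 D=0 ZF=0 PC=2
Step 3: PC=2 exec 'ADD B, 3'. After: A=0 B=3 C=0 D=0 ZF=0 PC=3
Step 4: PC=3 exec 'MUL C, D'. After: A=0 B=3 C=0 D=0 ZF=1 PC=4
Step 5: PC=4 exec 'MOV A, -5'. After: A=-5 B=3 C=0 D=0 ZF=1 PC=5
Step 6: PC=5 exec 'JMP 3'. After: A=-5 B=3 C=0 D=0 ZF=1 PC=3
Step 7: PC=3 exec 'MUL C, D'. After: A=-5 B=3 C=0 D=0 ZF=1 PC=4
Step 8: PC=4 exec 'MOV A, -5'. After: A=-5 B=3 C=0 D=0 ZF=1 PC=5
State after step 8 equals state after step 5: the program is in a cycle of length 3 and will never halt.

Answer: no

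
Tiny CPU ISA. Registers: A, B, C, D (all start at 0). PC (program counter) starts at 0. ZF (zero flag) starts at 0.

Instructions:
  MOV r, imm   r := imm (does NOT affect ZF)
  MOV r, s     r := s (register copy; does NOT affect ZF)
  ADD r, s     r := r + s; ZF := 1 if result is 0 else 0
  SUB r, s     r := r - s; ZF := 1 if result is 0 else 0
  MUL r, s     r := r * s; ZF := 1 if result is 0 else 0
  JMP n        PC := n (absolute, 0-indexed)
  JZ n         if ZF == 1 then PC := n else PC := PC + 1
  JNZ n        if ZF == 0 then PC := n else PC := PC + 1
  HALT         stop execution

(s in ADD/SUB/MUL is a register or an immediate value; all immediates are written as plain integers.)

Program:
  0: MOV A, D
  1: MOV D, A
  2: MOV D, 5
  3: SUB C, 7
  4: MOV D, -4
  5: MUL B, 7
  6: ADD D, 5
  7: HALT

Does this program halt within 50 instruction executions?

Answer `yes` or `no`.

Step 1: PC=0 exec 'MOV A, D'. After: A=0 B=0 C=0 D=0 ZF=0 PC=1
Step 2: PC=1 exec 'MOV D, A'. After: A=0 B=0 C=0 D=0 ZF=0 PC=2
Step 3: PC=2 exec 'MOV D, 5'. After: A=0 B=0 C=0 D=5 ZF=0 PC=3
Step 4: PC=3 exec 'SUB C, 7'. After: A=0 B=0 C=-7 D=5 ZF=0 PC=4
Step 5: PC=4 exec 'MOV D, -4'. After: A=0 B=0 C=-7 D=-4 ZF=0 PC=5
Step 6: PC=5 exec 'MUL B, 7'. After: A=0 B=0 C=-7 D=-4 ZF=1 PC=6
Step 7: PC=6 exec 'ADD D, 5'. After: A=0 B=0 C=-7 D=1 ZF=0 PC=7
Step 8: PC=7 exec 'HALT'. After: A=0 B=0 C=-7 D=1 ZF=0 PC=7 HALTED

Answer: yes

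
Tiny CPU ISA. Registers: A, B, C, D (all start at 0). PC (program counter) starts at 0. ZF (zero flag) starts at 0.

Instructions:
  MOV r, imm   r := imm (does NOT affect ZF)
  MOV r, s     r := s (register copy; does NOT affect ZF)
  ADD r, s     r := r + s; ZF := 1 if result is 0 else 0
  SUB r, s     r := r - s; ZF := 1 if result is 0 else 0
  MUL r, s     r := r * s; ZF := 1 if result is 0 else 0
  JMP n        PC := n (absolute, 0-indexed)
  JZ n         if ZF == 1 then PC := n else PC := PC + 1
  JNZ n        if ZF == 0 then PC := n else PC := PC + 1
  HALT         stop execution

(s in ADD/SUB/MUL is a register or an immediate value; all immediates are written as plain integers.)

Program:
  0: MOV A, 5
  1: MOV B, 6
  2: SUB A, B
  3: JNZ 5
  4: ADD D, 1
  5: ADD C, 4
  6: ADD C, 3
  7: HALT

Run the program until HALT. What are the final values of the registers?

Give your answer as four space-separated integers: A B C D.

Answer: -1 6 7 0

Derivation:
Step 1: PC=0 exec 'MOV A, 5'. After: A=5 B=0 C=0 D=0 ZF=0 PC=1
Step 2: PC=1 exec 'MOV B, 6'. After: A=5 B=6 C=0 D=0 ZF=0 PC=2
Step 3: PC=2 exec 'SUB A, B'. After: A=-1 B=6 C=0 D=0 ZF=0 PC=3
Step 4: PC=3 exec 'JNZ 5'. After: A=-1 B=6 C=0 D=0 ZF=0 PC=5
Step 5: PC=5 exec 'ADD C, 4'. After: A=-1 B=6 C=4 D=0 ZF=0 PC=6
Step 6: PC=6 exec 'ADD C, 3'. After: A=-1 B=6 C=7 D=0 ZF=0 PC=7
Step 7: PC=7 exec 'HALT'. After: A=-1 B=6 C=7 D=0 ZF=0 PC=7 HALTED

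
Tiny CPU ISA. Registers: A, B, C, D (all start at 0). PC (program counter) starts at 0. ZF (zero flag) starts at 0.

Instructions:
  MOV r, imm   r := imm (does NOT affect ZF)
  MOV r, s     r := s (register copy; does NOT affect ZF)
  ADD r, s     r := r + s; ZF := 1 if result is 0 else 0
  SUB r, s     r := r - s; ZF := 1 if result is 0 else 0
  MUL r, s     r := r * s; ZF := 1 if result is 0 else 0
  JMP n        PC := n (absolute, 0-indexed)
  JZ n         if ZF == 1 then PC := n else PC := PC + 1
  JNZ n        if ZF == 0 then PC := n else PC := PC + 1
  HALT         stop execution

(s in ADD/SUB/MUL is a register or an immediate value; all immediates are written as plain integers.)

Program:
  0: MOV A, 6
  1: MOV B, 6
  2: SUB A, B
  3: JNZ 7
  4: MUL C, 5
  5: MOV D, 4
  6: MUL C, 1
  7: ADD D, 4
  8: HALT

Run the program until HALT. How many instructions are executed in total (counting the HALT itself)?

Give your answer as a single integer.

Answer: 9

Derivation:
Step 1: PC=0 exec 'MOV A, 6'. After: A=6 B=0 C=0 D=0 ZF=0 PC=1
Step 2: PC=1 exec 'MOV B, 6'. After: A=6 B=6 C=0 D=0 ZF=0 PC=2
Step 3: PC=2 exec 'SUB A, B'. After: A=0 B=6 C=0 D=0 ZF=1 PC=3
Step 4: PC=3 exec 'JNZ 7'. After: A=0 B=6 C=0 D=0 ZF=1 PC=4
Step 5: PC=4 exec 'MUL C, 5'. After: A=0 B=6 C=0 D=0 ZF=1 PC=5
Step 6: PC=5 exec 'MOV D, 4'. After: A=0 B=6 C=0 D=4 ZF=1 PC=6
Step 7: PC=6 exec 'MUL C, 1'. After: A=0 B=6 C=0 D=4 ZF=1 PC=7
Step 8: PC=7 exec 'ADD D, 4'. After: A=0 B=6 C=0 D=8 ZF=0 PC=8
Step 9: PC=8 exec 'HALT'. After: A=0 B=6 C=0 D=8 ZF=0 PC=8 HALTED
Total instructions executed: 9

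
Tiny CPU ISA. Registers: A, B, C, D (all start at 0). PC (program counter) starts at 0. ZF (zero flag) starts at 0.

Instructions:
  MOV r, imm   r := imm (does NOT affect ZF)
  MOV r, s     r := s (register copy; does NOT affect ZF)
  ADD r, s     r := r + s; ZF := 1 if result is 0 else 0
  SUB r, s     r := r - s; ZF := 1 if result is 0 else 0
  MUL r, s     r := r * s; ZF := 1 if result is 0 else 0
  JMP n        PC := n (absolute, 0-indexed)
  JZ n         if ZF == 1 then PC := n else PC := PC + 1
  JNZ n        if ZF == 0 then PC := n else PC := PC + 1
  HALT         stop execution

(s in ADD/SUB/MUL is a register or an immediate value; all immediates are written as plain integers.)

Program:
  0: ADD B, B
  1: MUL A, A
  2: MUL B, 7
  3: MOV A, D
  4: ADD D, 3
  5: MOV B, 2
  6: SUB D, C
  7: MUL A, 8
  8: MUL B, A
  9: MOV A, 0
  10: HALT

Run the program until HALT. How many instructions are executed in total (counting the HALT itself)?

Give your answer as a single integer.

Answer: 11

Derivation:
Step 1: PC=0 exec 'ADD B, B'. After: A=0 B=0 C=0 D=0 ZF=1 PC=1
Step 2: PC=1 exec 'MUL A, A'. After: A=0 B=0 C=0 D=0 ZF=1 PC=2
Step 3: PC=2 exec 'MUL B, 7'. After: A=0 B=0 C=0 D=0 ZF=1 PC=3
Step 4: PC=3 exec 'MOV A, D'. After: A=0 B=0 C=0 D=0 ZF=1 PC=4
Step 5: PC=4 exec 'ADD D, 3'. After: A=0 B=0 C=0 D=3 ZF=0 PC=5
Step 6: PC=5 exec 'MOV B, 2'. After: A=0 B=2 C=0 D=3 ZF=0 PC=6
Step 7: PC=6 exec 'SUB D, C'. After: A=0 B=2 C=0 D=3 ZF=0 PC=7
Step 8: PC=7 exec 'MUL A, 8'. After: A=0 B=2 C=0 D=3 ZF=1 PC=8
Step 9: PC=8 exec 'MUL B, A'. After: A=0 B=0 C=0 D=3 ZF=1 PC=9
Step 10: PC=9 exec 'MOV A, 0'. After: A=0 B=0 C=0 D=3 ZF=1 PC=10
Step 11: PC=10 exec 'HALT'. After: A=0 B=0 C=0 D=3 ZF=1 PC=10 HALTED
Total instructions executed: 11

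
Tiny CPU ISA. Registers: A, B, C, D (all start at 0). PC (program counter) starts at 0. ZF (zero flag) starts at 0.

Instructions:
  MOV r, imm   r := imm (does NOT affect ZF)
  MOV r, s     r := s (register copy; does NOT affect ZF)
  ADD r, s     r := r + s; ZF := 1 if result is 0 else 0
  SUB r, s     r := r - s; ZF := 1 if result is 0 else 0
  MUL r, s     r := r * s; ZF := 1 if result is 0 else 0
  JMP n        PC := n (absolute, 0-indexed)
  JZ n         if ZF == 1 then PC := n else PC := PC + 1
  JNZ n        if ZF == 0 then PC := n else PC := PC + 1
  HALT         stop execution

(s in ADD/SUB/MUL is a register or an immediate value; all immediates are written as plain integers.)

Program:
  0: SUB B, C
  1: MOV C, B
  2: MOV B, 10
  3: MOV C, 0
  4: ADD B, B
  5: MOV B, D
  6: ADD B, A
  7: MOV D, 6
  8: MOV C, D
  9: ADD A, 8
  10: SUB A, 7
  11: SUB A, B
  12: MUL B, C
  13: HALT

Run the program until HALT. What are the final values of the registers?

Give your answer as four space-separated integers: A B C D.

Answer: 1 0 6 6

Derivation:
Step 1: PC=0 exec 'SUB B, C'. After: A=0 B=0 C=0 D=0 ZF=1 PC=1
Step 2: PC=1 exec 'MOV C, B'. After: A=0 B=0 C=0 D=0 ZF=1 PC=2
Step 3: PC=2 exec 'MOV B, 10'. After: A=0 B=10 C=0 D=0 ZF=1 PC=3
Step 4: PC=3 exec 'MOV C, 0'. After: A=0 B=10 C=0 D=0 ZF=1 PC=4
Step 5: PC=4 exec 'ADD B, B'. After: A=0 B=20 C=0 D=0 ZF=0 PC=5
Step 6: PC=5 exec 'MOV B, D'. After: A=0 B=0 C=0 D=0 ZF=0 PC=6
Step 7: PC=6 exec 'ADD B, A'. After: A=0 B=0 C=0 D=0 ZF=1 PC=7
Step 8: PC=7 exec 'MOV D, 6'. After: A=0 B=0 C=0 D=6 ZF=1 PC=8
Step 9: PC=8 exec 'MOV C, D'. After: A=0 B=0 C=6 D=6 ZF=1 PC=9
Step 10: PC=9 exec 'ADD A, 8'. After: A=8 B=0 C=6 D=6 ZF=0 PC=10
Step 11: PC=10 exec 'SUB A, 7'. After: A=1 B=0 C=6 D=6 ZF=0 PC=11
Step 12: PC=11 exec 'SUB A, B'. After: A=1 B=0 C=6 D=6 ZF=0 PC=12
Step 13: PC=12 exec 'MUL B, C'. After: A=1 B=0 C=6 D=6 ZF=1 PC=13
Step 14: PC=13 exec 'HALT'. After: A=1 B=0 C=6 D=6 ZF=1 PC=13 HALTED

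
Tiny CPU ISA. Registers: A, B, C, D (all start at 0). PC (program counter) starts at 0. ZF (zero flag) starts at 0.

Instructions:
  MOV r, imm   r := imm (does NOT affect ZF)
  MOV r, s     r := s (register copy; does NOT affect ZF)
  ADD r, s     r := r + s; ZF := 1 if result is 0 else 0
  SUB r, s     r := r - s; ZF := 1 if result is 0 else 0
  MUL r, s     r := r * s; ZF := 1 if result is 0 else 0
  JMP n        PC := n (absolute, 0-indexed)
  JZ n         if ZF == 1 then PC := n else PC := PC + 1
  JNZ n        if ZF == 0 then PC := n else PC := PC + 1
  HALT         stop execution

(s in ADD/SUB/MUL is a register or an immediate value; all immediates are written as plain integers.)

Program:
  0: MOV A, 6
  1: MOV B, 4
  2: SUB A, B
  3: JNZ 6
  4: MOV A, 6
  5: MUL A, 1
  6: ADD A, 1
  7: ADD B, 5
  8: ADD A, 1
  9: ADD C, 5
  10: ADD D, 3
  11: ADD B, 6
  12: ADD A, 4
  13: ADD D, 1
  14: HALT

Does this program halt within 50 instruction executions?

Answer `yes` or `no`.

Answer: yes

Derivation:
Step 1: PC=0 exec 'MOV A, 6'. After: A=6 B=0 C=0 D=0 ZF=0 PC=1
Step 2: PC=1 exec 'MOV B, 4'. After: A=6 B=4 C=0 D=0 ZF=0 PC=2
Step 3: PC=2 exec 'SUB A, B'. After: A=2 B=4 C=0 D=0 ZF=0 PC=3
Step 4: PC=3 exec 'JNZ 6'. After: A=2 B=4 C=0 D=0 ZF=0 PC=6
Step 5: PC=6 exec 'ADD A, 1'. After: A=3 B=4 C=0 D=0 ZF=0 PC=7
Step 6: PC=7 exec 'ADD B, 5'. After: A=3 B=9 C=0 D=0 ZF=0 PC=8
Step 7: PC=8 exec 'ADD A, 1'. After: A=4 B=9 C=0 D=0 ZF=0 PC=9
Step 8: PC=9 exec 'ADD C, 5'. After: A=4 B=9 C=5 D=0 ZF=0 PC=10
Step 9: PC=10 exec 'ADD D, 3'. After: A=4 B=9 C=5 D=3 ZF=0 PC=11
Step 10: PC=11 exec 'ADD B, 6'. After: A=4 B=15 C=5 D=3 ZF=0 PC=12
Step 11: PC=12 exec 'ADD A, 4'. After: A=8 B=15 C=5 D=3 ZF=0 PC=13
Step 12: PC=13 exec 'ADD D, 1'. After: A=8 B=15 C=5 D=4 ZF=0 PC=14
Step 13: PC=14 exec 'HALT'. After: A=8 B=15 C=5 D=4 ZF=0 PC=14 HALTED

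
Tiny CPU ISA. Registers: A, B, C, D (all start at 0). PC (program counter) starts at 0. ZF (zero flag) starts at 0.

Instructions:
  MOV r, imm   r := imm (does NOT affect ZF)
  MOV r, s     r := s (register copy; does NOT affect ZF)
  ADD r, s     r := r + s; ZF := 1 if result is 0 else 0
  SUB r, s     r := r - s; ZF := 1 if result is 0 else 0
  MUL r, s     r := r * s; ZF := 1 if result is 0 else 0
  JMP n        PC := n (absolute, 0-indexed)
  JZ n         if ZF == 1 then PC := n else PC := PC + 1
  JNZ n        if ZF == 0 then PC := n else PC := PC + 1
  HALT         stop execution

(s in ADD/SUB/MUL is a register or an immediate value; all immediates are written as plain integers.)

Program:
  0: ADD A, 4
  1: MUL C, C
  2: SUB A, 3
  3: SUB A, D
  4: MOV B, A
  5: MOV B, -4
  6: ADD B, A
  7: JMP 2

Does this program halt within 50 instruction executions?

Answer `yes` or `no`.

Step 1: PC=0 exec 'ADD A, 4'. After: A=4 B=0 C=0 D=0 ZF=0 PC=1
Step 2: PC=1 exec 'MUL C, C'. After: A=4 B=0 C=0 D=0 ZF=1 PC=2
Step 3: PC=2 exec 'SUB A, 3'. After: A=1 B=0 C=0 D=0 ZF=0 PC=3
Step 4: PC=3 exec 'SUB A, D'. After: A=1 B=0 C=0 D=0 ZF=0 PC=4
Step 5: PC=4 exec 'MOV B, A'. After: A=1 B=1 C=0 D=0 ZF=0 PC=5
Step 6: PC=5 exec 'MOV B, -4'. After: A=1 B=-4 C=0 D=0 ZF=0 PC=6
Step 7: PC=6 exec 'ADD B, A'. After: A=1 B=-3 C=0 D=0 ZF=0 PC=7
Step 8: PC=7 exec 'JMP 2'. After: A=1 B=-3 C=0 D=0 ZF=0 PC=2
Step 9: PC=2 exec 'SUB A, 3'. After: A=-2 B=-3 C=0 D=0 ZF=0 PC=3
Step 10: PC=3 exec 'SUB A, D'. After: A=-2 B=-3 C=0 D=0 ZF=0 PC=4
Step 11: PC=4 exec 'MOV B, A'. After: A=-2 B=-2 C=0 D=0 ZF=0 PC=5
Step 12: PC=5 exec 'MOV B, -4'. After: A=-2 B=-4 C=0 D=0 ZF=0 PC=6
Step 13: PC=6 exec 'ADD B, A'. After: A=-2 B=-6 C=0 D=0 ZF=0 PC=7
Step 14: PC=7 exec 'JMP 2'. After: A=-2 B=-6 C=0 D=0 ZF=0 PC=2
Step 15: PC=2 exec 'SUB A, 3'. After: A=-5 B=-6 C=0 D=0 ZF=0 PC=3
After 50 steps: not halted. PC revisits the same instructions with no path to HALT; will never halt.

Answer: no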